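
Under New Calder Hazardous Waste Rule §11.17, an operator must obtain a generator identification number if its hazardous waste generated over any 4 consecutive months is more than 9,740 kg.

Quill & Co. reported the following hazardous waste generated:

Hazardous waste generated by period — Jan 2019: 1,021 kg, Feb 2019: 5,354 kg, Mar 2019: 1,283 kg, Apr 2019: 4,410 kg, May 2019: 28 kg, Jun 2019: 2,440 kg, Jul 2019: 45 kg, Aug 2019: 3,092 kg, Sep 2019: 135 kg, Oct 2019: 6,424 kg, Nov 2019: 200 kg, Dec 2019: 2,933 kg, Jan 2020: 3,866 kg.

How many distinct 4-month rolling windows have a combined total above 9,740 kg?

4

Jan 2019–Apr 2019: 1,021 kg + 5,354 kg + 1,283 kg + 4,410 kg = 12,068 kg (over)
Feb 2019–May 2019: 5,354 kg + 1,283 kg + 4,410 kg + 28 kg = 11,075 kg (over)
Mar 2019–Jun 2019: 1,283 kg + 4,410 kg + 28 kg + 2,440 kg = 8,161 kg (under)
Apr 2019–Jul 2019: 4,410 kg + 28 kg + 2,440 kg + 45 kg = 6,923 kg (under)
May 2019–Aug 2019: 28 kg + 2,440 kg + 45 kg + 3,092 kg = 5,605 kg (under)
Jun 2019–Sep 2019: 2,440 kg + 45 kg + 3,092 kg + 135 kg = 5,712 kg (under)
Jul 2019–Oct 2019: 45 kg + 3,092 kg + 135 kg + 6,424 kg = 9,696 kg (under)
Aug 2019–Nov 2019: 3,092 kg + 135 kg + 6,424 kg + 200 kg = 9,851 kg (over)
Sep 2019–Dec 2019: 135 kg + 6,424 kg + 200 kg + 2,933 kg = 9,692 kg (under)
Oct 2019–Jan 2020: 6,424 kg + 200 kg + 2,933 kg + 3,866 kg = 13,423 kg (over)
4 windows exceed the threshold.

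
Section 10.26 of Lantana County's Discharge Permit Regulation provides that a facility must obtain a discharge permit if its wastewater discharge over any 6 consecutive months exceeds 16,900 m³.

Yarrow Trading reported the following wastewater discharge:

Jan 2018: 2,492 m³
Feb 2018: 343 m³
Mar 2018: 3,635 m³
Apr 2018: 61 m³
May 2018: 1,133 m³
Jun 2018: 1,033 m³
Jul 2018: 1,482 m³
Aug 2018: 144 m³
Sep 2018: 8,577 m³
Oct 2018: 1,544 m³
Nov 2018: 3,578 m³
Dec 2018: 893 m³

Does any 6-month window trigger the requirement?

No

Jan 2018–Jun 2018: 2,492 m³ + 343 m³ + 3,635 m³ + 61 m³ + 1,133 m³ + 1,033 m³ = 8,697 m³ (under)
Feb 2018–Jul 2018: 343 m³ + 3,635 m³ + 61 m³ + 1,133 m³ + 1,033 m³ + 1,482 m³ = 7,687 m³ (under)
Mar 2018–Aug 2018: 3,635 m³ + 61 m³ + 1,133 m³ + 1,033 m³ + 1,482 m³ + 144 m³ = 7,488 m³ (under)
Apr 2018–Sep 2018: 61 m³ + 1,133 m³ + 1,033 m³ + 1,482 m³ + 144 m³ + 8,577 m³ = 12,430 m³ (under)
May 2018–Oct 2018: 1,133 m³ + 1,033 m³ + 1,482 m³ + 144 m³ + 8,577 m³ + 1,544 m³ = 13,913 m³ (under)
Jun 2018–Nov 2018: 1,033 m³ + 1,482 m³ + 144 m³ + 8,577 m³ + 1,544 m³ + 3,578 m³ = 16,358 m³ (under)
Jul 2018–Dec 2018: 1,482 m³ + 144 m³ + 8,577 m³ + 1,544 m³ + 3,578 m³ + 893 m³ = 16,218 m³ (under)
No window exceeds 16,900 m³.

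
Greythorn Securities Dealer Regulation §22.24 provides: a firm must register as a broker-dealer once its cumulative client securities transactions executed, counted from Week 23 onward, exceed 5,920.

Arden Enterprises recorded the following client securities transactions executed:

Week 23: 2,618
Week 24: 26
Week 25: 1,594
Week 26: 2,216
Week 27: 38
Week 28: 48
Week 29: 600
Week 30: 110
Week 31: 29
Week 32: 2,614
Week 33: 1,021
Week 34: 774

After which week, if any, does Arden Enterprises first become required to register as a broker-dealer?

Week 26

Through Week 23: 2,618
Through Week 24: 2,644
Through Week 25: 4,238
Through Week 26: 6,454 ← exceeds threshold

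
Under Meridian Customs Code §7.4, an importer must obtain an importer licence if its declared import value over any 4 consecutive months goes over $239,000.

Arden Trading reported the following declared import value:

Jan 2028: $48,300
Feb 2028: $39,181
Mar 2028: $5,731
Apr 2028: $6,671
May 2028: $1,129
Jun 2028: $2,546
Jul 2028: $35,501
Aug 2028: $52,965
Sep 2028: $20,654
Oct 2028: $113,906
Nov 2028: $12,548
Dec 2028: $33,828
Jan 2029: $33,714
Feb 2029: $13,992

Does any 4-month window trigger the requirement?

No

Jan 2028–Apr 2028: $48,300 + $39,181 + $5,731 + $6,671 = $99,883 (under)
Feb 2028–May 2028: $39,181 + $5,731 + $6,671 + $1,129 = $52,712 (under)
Mar 2028–Jun 2028: $5,731 + $6,671 + $1,129 + $2,546 = $16,077 (under)
Apr 2028–Jul 2028: $6,671 + $1,129 + $2,546 + $35,501 = $45,847 (under)
May 2028–Aug 2028: $1,129 + $2,546 + $35,501 + $52,965 = $92,141 (under)
Jun 2028–Sep 2028: $2,546 + $35,501 + $52,965 + $20,654 = $111,666 (under)
Jul 2028–Oct 2028: $35,501 + $52,965 + $20,654 + $113,906 = $223,026 (under)
Aug 2028–Nov 2028: $52,965 + $20,654 + $113,906 + $12,548 = $200,073 (under)
Sep 2028–Dec 2028: $20,654 + $113,906 + $12,548 + $33,828 = $180,936 (under)
Oct 2028–Jan 2029: $113,906 + $12,548 + $33,828 + $33,714 = $193,996 (under)
Nov 2028–Feb 2029: $12,548 + $33,828 + $33,714 + $13,992 = $94,082 (under)
No window exceeds $239,000.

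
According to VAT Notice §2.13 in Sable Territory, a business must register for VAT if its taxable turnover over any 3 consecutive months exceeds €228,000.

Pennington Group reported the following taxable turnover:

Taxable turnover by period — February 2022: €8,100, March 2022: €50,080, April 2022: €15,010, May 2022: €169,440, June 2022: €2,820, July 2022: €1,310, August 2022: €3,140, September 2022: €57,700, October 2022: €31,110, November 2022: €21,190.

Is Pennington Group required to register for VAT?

February 2022–April 2022: €8,100 + €50,080 + €15,010 = €73,190 (under)
March 2022–May 2022: €50,080 + €15,010 + €169,440 = €234,530 (over)
April 2022–June 2022: €15,010 + €169,440 + €2,820 = €187,270 (under)
May 2022–July 2022: €169,440 + €2,820 + €1,310 = €173,570 (under)
June 2022–August 2022: €2,820 + €1,310 + €3,140 = €7,270 (under)
July 2022–September 2022: €1,310 + €3,140 + €57,700 = €62,150 (under)
August 2022–October 2022: €3,140 + €57,700 + €31,110 = €91,950 (under)
September 2022–November 2022: €57,700 + €31,110 + €21,190 = €110,000 (under)
At least one window exceeds €228,000.

Yes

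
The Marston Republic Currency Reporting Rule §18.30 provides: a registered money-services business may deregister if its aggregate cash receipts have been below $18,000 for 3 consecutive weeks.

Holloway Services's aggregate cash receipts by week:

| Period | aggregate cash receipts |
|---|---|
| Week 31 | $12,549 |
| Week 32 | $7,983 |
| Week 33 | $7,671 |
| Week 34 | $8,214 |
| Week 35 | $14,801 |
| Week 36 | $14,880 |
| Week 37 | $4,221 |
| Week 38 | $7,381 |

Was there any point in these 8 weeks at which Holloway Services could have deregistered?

Yes

Weeks below $18,000: Week 31, Week 32, Week 33, Week 34, Week 35, Week 36, Week 37, Week 38.
Longest run of consecutive weeks below the threshold: 8.
8 ≥ 3, so Holloway Services became eligible.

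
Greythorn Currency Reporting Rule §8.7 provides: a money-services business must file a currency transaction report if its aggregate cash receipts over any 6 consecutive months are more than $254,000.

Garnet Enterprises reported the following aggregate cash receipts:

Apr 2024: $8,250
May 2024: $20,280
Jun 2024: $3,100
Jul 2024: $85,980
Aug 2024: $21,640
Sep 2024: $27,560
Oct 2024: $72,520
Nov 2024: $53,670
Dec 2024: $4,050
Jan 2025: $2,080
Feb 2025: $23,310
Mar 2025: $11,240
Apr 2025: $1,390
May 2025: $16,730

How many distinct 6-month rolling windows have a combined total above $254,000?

Apr 2024–Sep 2024: $8,250 + $20,280 + $3,100 + $85,980 + $21,640 + $27,560 = $166,810 (under)
May 2024–Oct 2024: $20,280 + $3,100 + $85,980 + $21,640 + $27,560 + $72,520 = $231,080 (under)
Jun 2024–Nov 2024: $3,100 + $85,980 + $21,640 + $27,560 + $72,520 + $53,670 = $264,470 (over)
Jul 2024–Dec 2024: $85,980 + $21,640 + $27,560 + $72,520 + $53,670 + $4,050 = $265,420 (over)
Aug 2024–Jan 2025: $21,640 + $27,560 + $72,520 + $53,670 + $4,050 + $2,080 = $181,520 (under)
Sep 2024–Feb 2025: $27,560 + $72,520 + $53,670 + $4,050 + $2,080 + $23,310 = $183,190 (under)
Oct 2024–Mar 2025: $72,520 + $53,670 + $4,050 + $2,080 + $23,310 + $11,240 = $166,870 (under)
Nov 2024–Apr 2025: $53,670 + $4,050 + $2,080 + $23,310 + $11,240 + $1,390 = $95,740 (under)
Dec 2024–May 2025: $4,050 + $2,080 + $23,310 + $11,240 + $1,390 + $16,730 = $58,800 (under)
2 windows exceed the threshold.

2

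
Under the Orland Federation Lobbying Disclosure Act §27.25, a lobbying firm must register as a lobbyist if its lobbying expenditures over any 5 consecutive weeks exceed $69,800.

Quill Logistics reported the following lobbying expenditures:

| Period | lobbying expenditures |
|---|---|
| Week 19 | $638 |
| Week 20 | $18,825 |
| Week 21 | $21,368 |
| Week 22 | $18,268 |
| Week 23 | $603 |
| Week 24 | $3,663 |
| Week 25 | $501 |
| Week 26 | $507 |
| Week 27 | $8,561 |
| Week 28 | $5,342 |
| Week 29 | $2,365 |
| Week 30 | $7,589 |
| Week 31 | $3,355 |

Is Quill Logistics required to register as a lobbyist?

Week 19–Week 23: $638 + $18,825 + $21,368 + $18,268 + $603 = $59,702 (under)
Week 20–Week 24: $18,825 + $21,368 + $18,268 + $603 + $3,663 = $62,727 (under)
Week 21–Week 25: $21,368 + $18,268 + $603 + $3,663 + $501 = $44,403 (under)
Week 22–Week 26: $18,268 + $603 + $3,663 + $501 + $507 = $23,542 (under)
Week 23–Week 27: $603 + $3,663 + $501 + $507 + $8,561 = $13,835 (under)
Week 24–Week 28: $3,663 + $501 + $507 + $8,561 + $5,342 = $18,574 (under)
Week 25–Week 29: $501 + $507 + $8,561 + $5,342 + $2,365 = $17,276 (under)
Week 26–Week 30: $507 + $8,561 + $5,342 + $2,365 + $7,589 = $24,364 (under)
Week 27–Week 31: $8,561 + $5,342 + $2,365 + $7,589 + $3,355 = $27,212 (under)
No window exceeds $69,800.

No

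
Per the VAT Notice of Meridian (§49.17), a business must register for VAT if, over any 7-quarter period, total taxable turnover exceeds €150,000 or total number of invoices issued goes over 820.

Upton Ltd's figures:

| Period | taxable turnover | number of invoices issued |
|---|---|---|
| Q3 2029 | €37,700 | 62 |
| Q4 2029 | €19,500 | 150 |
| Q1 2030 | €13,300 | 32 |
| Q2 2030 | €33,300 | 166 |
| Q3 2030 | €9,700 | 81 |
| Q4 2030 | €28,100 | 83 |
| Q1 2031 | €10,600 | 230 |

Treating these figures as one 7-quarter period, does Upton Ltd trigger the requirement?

Yes

Total taxable turnover: €37,700 + €19,500 + €13,300 + €33,300 + €9,700 + €28,100 + €10,600 = €152,200 (> €150,000).
Total number of invoices issued: 62 + 150 + 32 + 166 + 81 + 83 + 230 = 804 (≤ 820).
The test is 'or': at least one threshold is exceeded.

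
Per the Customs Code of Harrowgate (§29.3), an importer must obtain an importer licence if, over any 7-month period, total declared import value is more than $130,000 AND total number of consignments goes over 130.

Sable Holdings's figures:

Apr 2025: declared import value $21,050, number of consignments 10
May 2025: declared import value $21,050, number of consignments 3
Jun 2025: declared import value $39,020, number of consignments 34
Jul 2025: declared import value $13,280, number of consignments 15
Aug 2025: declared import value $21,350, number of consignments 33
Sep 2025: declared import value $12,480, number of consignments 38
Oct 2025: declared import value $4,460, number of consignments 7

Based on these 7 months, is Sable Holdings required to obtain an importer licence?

Yes

Total declared import value: $21,050 + $21,050 + $39,020 + $13,280 + $21,350 + $12,480 + $4,460 = $132,690 (> $130,000).
Total number of consignments: 10 + 3 + 34 + 15 + 33 + 38 + 7 = 140 (> 130).
The test is 'and': both thresholds are exceeded.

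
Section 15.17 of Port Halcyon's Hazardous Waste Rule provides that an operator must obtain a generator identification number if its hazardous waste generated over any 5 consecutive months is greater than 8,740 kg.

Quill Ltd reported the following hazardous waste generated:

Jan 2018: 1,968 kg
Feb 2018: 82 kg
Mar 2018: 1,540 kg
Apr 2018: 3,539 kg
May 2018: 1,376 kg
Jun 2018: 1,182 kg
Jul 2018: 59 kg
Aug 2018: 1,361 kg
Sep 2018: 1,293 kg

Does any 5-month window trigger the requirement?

No

Jan 2018–May 2018: 1,968 kg + 82 kg + 1,540 kg + 3,539 kg + 1,376 kg = 8,505 kg (under)
Feb 2018–Jun 2018: 82 kg + 1,540 kg + 3,539 kg + 1,376 kg + 1,182 kg = 7,719 kg (under)
Mar 2018–Jul 2018: 1,540 kg + 3,539 kg + 1,376 kg + 1,182 kg + 59 kg = 7,696 kg (under)
Apr 2018–Aug 2018: 3,539 kg + 1,376 kg + 1,182 kg + 59 kg + 1,361 kg = 7,517 kg (under)
May 2018–Sep 2018: 1,376 kg + 1,182 kg + 59 kg + 1,361 kg + 1,293 kg = 5,271 kg (under)
No window exceeds 8,740 kg.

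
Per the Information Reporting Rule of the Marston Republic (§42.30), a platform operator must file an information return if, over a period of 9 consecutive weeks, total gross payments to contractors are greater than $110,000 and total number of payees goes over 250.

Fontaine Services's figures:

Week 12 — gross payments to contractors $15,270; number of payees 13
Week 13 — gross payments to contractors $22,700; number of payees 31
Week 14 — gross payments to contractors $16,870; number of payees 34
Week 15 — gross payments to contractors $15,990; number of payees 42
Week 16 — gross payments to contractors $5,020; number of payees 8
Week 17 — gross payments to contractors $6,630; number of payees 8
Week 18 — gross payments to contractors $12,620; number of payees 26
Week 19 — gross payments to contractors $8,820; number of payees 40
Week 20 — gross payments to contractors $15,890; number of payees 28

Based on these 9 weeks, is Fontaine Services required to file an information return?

Total gross payments to contractors: $15,270 + $22,700 + $16,870 + $15,990 + $5,020 + $6,630 + $12,620 + $8,820 + $15,890 = $119,810 (> $110,000).
Total number of payees: 13 + 31 + 34 + 42 + 8 + 8 + 26 + 40 + 28 = 230 (≤ 250).
The test is 'and': the rule requires both, and at least one is not exceeded.

No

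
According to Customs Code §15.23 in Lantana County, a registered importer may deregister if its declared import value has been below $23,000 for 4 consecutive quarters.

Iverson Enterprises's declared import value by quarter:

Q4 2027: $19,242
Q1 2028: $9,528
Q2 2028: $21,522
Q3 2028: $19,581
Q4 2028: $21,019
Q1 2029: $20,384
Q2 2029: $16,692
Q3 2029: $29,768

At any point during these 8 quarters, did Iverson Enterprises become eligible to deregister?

Quarters below $23,000: Q4 2027, Q1 2028, Q2 2028, Q3 2028, Q4 2028, Q1 2029, Q2 2029.
Longest run of consecutive quarters below the threshold: 7.
7 ≥ 4, so Iverson Enterprises became eligible.

Yes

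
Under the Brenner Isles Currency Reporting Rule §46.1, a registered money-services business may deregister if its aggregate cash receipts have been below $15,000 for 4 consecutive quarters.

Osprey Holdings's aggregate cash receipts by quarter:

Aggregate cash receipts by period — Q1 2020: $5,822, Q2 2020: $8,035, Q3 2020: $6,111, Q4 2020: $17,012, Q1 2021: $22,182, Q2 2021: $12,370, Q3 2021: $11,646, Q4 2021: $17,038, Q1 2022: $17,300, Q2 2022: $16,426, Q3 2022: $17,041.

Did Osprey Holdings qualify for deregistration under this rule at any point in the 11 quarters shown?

No

Quarters below $15,000: Q1 2020, Q2 2020, Q3 2020, Q2 2021, Q3 2021.
Longest run of consecutive quarters below the threshold: 3.
3 < 4, so Osprey Holdings never became eligible.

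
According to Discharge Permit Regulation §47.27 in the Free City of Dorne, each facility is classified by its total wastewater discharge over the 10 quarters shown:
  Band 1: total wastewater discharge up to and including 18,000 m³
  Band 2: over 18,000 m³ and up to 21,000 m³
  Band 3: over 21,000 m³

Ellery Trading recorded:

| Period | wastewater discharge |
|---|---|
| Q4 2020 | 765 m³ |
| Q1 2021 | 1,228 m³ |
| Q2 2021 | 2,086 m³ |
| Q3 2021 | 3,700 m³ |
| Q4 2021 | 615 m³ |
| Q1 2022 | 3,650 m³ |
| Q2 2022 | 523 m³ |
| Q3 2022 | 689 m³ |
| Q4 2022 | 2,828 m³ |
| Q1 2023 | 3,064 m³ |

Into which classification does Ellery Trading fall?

Total wastewater discharge: 765 m³ + 1,228 m³ + 2,086 m³ + 3,700 m³ + 615 m³ + 3,650 m³ + 523 m³ + 689 m³ + 2,828 m³ + 3,064 m³ = 19,148 m³.
18,000 m³ < 19,148 m³ ≤ 21,000 m³, so Band 2 applies.

Band 2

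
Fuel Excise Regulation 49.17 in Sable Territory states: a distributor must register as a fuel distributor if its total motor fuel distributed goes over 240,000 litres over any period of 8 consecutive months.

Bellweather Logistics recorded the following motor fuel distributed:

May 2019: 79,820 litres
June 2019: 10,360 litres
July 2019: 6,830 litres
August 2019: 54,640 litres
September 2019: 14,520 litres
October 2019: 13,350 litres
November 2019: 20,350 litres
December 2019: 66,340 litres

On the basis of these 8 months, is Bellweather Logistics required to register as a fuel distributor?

Total motor fuel distributed: 79,820 litres + 10,360 litres + 6,830 litres + 54,640 litres + 14,520 litres + 13,350 litres + 20,350 litres + 66,340 litres = 266,210 litres.
266,210 litres > 240,000 litres, so the threshold is exceeded.

Yes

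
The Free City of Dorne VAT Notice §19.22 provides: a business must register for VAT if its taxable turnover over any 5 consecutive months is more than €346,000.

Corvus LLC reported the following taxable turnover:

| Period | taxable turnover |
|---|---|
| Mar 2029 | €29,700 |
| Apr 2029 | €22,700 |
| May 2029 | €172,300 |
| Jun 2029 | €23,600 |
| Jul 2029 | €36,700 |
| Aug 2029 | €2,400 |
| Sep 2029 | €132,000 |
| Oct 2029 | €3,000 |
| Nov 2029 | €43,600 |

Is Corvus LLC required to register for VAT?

Mar 2029–Jul 2029: €29,700 + €22,700 + €172,300 + €23,600 + €36,700 = €285,000 (under)
Apr 2029–Aug 2029: €22,700 + €172,300 + €23,600 + €36,700 + €2,400 = €257,700 (under)
May 2029–Sep 2029: €172,300 + €23,600 + €36,700 + €2,400 + €132,000 = €367,000 (over)
Jun 2029–Oct 2029: €23,600 + €36,700 + €2,400 + €132,000 + €3,000 = €197,700 (under)
Jul 2029–Nov 2029: €36,700 + €2,400 + €132,000 + €3,000 + €43,600 = €217,700 (under)
At least one window exceeds €346,000.

Yes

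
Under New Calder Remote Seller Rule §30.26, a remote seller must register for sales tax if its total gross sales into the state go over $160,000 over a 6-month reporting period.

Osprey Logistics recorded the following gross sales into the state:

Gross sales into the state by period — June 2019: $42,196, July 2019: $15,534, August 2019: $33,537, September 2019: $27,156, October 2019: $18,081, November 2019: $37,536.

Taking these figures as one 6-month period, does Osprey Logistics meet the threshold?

Yes

Total gross sales into the state: $42,196 + $15,534 + $33,537 + $27,156 + $18,081 + $37,536 = $174,040.
$174,040 > $160,000, so the threshold is exceeded.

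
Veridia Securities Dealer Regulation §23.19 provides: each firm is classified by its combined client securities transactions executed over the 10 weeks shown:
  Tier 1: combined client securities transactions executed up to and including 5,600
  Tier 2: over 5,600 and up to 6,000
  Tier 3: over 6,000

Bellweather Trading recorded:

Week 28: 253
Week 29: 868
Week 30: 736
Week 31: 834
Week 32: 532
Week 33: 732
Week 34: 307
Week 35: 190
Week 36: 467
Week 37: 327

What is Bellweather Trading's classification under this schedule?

Tier 1

Combined client securities transactions executed: 253 + 868 + 736 + 834 + 532 + 732 + 307 + 190 + 467 + 327 = 5,246.
5,246 ≤ 5,600, so Tier 1 applies.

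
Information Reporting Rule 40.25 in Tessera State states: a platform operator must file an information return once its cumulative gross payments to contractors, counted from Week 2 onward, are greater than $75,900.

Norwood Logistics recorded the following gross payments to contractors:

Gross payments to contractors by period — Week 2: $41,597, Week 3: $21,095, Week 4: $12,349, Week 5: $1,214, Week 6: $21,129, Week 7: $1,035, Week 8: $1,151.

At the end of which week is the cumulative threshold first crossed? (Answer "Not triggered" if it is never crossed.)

Through Week 2: $41,597
Through Week 3: $62,692
Through Week 4: $75,041
Through Week 5: $76,255 ← exceeds threshold

Week 5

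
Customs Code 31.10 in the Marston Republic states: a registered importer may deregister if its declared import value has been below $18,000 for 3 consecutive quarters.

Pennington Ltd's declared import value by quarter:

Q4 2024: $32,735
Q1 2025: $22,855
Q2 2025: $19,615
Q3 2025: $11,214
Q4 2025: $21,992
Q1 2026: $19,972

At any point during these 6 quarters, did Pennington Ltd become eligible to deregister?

No

Quarters below $18,000: Q3 2025.
Longest run of consecutive quarters below the threshold: 1.
1 < 3, so Pennington Ltd never became eligible.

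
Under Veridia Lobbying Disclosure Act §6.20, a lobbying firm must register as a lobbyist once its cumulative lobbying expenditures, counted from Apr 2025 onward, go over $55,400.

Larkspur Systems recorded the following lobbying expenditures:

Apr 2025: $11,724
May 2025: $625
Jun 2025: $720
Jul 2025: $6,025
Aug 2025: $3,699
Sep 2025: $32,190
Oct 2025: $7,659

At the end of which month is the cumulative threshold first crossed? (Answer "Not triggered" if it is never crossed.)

Oct 2025

Through Apr 2025: $11,724
Through May 2025: $12,349
Through Jun 2025: $13,069
Through Jul 2025: $19,094
Through Aug 2025: $22,793
Through Sep 2025: $54,983
Through Oct 2025: $62,642 ← exceeds threshold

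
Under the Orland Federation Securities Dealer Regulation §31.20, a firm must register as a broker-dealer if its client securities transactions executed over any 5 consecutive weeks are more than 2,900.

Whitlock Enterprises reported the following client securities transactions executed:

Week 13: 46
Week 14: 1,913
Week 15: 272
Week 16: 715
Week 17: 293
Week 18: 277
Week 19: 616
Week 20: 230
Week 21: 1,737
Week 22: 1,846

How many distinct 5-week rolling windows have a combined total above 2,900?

4

Week 13–Week 17: 46 + 1,913 + 272 + 715 + 293 = 3,239 (over)
Week 14–Week 18: 1,913 + 272 + 715 + 293 + 277 = 3,470 (over)
Week 15–Week 19: 272 + 715 + 293 + 277 + 616 = 2,173 (under)
Week 16–Week 20: 715 + 293 + 277 + 616 + 230 = 2,131 (under)
Week 17–Week 21: 293 + 277 + 616 + 230 + 1,737 = 3,153 (over)
Week 18–Week 22: 277 + 616 + 230 + 1,737 + 1,846 = 4,706 (over)
4 windows exceed the threshold.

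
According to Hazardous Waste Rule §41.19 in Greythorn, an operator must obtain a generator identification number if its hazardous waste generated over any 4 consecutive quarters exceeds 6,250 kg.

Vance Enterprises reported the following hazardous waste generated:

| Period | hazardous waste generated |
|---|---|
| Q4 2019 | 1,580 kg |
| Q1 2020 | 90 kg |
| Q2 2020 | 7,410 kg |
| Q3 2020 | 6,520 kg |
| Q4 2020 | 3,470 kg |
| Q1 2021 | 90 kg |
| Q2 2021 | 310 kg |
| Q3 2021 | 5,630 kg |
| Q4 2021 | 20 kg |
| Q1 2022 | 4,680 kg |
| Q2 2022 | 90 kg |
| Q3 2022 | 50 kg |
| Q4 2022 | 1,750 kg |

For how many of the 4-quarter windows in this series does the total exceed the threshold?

Q4 2019–Q3 2020: 1,580 kg + 90 kg + 7,410 kg + 6,520 kg = 15,600 kg (over)
Q1 2020–Q4 2020: 90 kg + 7,410 kg + 6,520 kg + 3,470 kg = 17,490 kg (over)
Q2 2020–Q1 2021: 7,410 kg + 6,520 kg + 3,470 kg + 90 kg = 17,490 kg (over)
Q3 2020–Q2 2021: 6,520 kg + 3,470 kg + 90 kg + 310 kg = 10,390 kg (over)
Q4 2020–Q3 2021: 3,470 kg + 90 kg + 310 kg + 5,630 kg = 9,500 kg (over)
Q1 2021–Q4 2021: 90 kg + 310 kg + 5,630 kg + 20 kg = 6,050 kg (under)
Q2 2021–Q1 2022: 310 kg + 5,630 kg + 20 kg + 4,680 kg = 10,640 kg (over)
Q3 2021–Q2 2022: 5,630 kg + 20 kg + 4,680 kg + 90 kg = 10,420 kg (over)
Q4 2021–Q3 2022: 20 kg + 4,680 kg + 90 kg + 50 kg = 4,840 kg (under)
Q1 2022–Q4 2022: 4,680 kg + 90 kg + 50 kg + 1,750 kg = 6,570 kg (over)
8 windows exceed the threshold.

8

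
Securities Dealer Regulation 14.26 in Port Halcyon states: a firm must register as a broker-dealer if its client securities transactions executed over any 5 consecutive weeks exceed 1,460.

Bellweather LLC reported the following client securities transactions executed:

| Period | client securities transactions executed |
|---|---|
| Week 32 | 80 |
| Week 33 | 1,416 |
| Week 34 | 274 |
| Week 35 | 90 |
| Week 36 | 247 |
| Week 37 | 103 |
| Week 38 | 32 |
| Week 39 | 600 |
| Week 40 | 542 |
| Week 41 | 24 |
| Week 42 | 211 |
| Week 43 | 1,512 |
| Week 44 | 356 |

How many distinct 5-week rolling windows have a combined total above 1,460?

Week 32–Week 36: 80 + 1,416 + 274 + 90 + 247 = 2,107 (over)
Week 33–Week 37: 1,416 + 274 + 90 + 247 + 103 = 2,130 (over)
Week 34–Week 38: 274 + 90 + 247 + 103 + 32 = 746 (under)
Week 35–Week 39: 90 + 247 + 103 + 32 + 600 = 1,072 (under)
Week 36–Week 40: 247 + 103 + 32 + 600 + 542 = 1,524 (over)
Week 37–Week 41: 103 + 32 + 600 + 542 + 24 = 1,301 (under)
Week 38–Week 42: 32 + 600 + 542 + 24 + 211 = 1,409 (under)
Week 39–Week 43: 600 + 542 + 24 + 211 + 1,512 = 2,889 (over)
Week 40–Week 44: 542 + 24 + 211 + 1,512 + 356 = 2,645 (over)
5 windows exceed the threshold.

5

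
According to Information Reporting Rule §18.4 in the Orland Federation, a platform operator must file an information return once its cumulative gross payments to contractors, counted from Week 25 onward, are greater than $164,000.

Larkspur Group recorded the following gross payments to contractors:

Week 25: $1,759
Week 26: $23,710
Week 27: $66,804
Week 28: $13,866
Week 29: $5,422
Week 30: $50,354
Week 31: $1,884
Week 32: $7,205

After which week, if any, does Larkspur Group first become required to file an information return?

Week 32

Through Week 25: $1,759
Through Week 26: $25,469
Through Week 27: $92,273
Through Week 28: $106,139
Through Week 29: $111,561
Through Week 30: $161,915
Through Week 31: $163,799
Through Week 32: $171,004 ← exceeds threshold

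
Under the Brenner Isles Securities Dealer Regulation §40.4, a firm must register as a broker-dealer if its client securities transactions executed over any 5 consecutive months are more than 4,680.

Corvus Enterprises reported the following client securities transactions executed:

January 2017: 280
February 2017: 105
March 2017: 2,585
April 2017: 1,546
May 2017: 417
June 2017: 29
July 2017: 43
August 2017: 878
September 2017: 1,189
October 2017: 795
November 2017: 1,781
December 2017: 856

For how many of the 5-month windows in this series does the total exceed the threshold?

4

January 2017–May 2017: 280 + 105 + 2,585 + 1,546 + 417 = 4,933 (over)
February 2017–June 2017: 105 + 2,585 + 1,546 + 417 + 29 = 4,682 (over)
March 2017–July 2017: 2,585 + 1,546 + 417 + 29 + 43 = 4,620 (under)
April 2017–August 2017: 1,546 + 417 + 29 + 43 + 878 = 2,913 (under)
May 2017–September 2017: 417 + 29 + 43 + 878 + 1,189 = 2,556 (under)
June 2017–October 2017: 29 + 43 + 878 + 1,189 + 795 = 2,934 (under)
July 2017–November 2017: 43 + 878 + 1,189 + 795 + 1,781 = 4,686 (over)
August 2017–December 2017: 878 + 1,189 + 795 + 1,781 + 856 = 5,499 (over)
4 windows exceed the threshold.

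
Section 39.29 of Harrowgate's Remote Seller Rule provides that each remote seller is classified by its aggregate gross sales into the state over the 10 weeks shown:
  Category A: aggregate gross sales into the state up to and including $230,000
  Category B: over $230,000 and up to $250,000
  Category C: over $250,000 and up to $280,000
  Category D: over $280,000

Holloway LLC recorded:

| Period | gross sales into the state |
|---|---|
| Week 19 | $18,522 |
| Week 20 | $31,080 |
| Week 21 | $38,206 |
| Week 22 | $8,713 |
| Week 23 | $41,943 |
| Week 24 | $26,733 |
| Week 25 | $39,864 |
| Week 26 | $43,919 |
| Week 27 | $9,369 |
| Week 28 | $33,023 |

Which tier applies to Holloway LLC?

Category D

Aggregate gross sales into the state: $18,522 + $31,080 + $38,206 + $8,713 + $41,943 + $26,733 + $39,864 + $43,919 + $9,369 + $33,023 = $291,372.
$291,372 > $280,000, so Category D applies.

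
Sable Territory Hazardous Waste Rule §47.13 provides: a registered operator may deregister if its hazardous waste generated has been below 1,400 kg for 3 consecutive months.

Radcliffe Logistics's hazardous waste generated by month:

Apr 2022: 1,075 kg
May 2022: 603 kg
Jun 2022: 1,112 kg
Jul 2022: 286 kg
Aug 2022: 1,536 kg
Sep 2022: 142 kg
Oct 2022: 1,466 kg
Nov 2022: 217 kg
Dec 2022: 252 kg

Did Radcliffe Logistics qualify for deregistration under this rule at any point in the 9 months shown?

Months below 1,400 kg: Apr 2022, May 2022, Jun 2022, Jul 2022, Sep 2022, Nov 2022, Dec 2022.
Longest run of consecutive months below the threshold: 4.
4 ≥ 3, so Radcliffe Logistics became eligible.

Yes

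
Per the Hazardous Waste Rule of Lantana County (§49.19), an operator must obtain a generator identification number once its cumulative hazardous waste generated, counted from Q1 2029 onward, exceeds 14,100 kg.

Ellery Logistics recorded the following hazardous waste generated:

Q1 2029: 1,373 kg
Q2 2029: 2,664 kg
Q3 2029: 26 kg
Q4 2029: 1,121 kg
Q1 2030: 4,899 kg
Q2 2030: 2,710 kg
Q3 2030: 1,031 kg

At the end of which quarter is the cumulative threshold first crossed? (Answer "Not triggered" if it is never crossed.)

Through Q1 2029: 1,373 kg
Through Q2 2029: 4,037 kg
Through Q3 2029: 4,063 kg
Through Q4 2029: 5,184 kg
Through Q1 2030: 10,083 kg
Through Q2 2030: 12,793 kg
Through Q3 2030: 13,824 kg
Final cumulative total 13,824 kg ≤ 14,100 kg; the threshold is never exceeded.

Not triggered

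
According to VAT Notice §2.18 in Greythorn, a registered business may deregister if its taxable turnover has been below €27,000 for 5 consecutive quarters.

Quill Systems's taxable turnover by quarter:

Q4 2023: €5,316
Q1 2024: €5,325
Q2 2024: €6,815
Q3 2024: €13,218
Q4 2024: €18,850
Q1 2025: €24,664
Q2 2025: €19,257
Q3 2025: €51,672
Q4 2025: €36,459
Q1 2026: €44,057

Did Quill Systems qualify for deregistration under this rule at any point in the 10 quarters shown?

Quarters below €27,000: Q4 2023, Q1 2024, Q2 2024, Q3 2024, Q4 2024, Q1 2025, Q2 2025.
Longest run of consecutive quarters below the threshold: 7.
7 ≥ 5, so Quill Systems became eligible.

Yes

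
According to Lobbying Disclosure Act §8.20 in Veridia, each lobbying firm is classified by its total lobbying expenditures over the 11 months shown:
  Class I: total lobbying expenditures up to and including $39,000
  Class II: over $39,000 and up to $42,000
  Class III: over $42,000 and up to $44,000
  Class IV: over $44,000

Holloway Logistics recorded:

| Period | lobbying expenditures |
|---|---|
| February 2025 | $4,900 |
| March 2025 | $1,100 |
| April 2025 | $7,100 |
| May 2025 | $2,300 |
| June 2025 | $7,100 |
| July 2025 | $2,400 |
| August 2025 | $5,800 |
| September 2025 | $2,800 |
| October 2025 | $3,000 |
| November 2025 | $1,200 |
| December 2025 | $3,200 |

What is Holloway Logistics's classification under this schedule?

Class II

Total lobbying expenditures: $4,900 + $1,100 + $7,100 + $2,300 + $7,100 + $2,400 + $5,800 + $2,800 + $3,000 + $1,200 + $3,200 = $40,900.
$39,000 < $40,900 ≤ $42,000, so Class II applies.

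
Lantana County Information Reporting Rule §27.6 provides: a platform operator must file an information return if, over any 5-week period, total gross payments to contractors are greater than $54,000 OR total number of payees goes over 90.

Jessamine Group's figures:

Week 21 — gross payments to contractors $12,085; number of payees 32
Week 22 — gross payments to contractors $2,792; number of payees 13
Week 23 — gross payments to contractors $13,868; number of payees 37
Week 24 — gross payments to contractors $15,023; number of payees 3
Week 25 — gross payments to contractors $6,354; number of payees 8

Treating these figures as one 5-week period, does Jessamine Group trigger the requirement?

Total gross payments to contractors: $12,085 + $2,792 + $13,868 + $15,023 + $6,354 = $50,122 (≤ $54,000).
Total number of payees: 32 + 13 + 37 + 3 + 8 = 93 (> 90).
The test is 'or': at least one threshold is exceeded.

Yes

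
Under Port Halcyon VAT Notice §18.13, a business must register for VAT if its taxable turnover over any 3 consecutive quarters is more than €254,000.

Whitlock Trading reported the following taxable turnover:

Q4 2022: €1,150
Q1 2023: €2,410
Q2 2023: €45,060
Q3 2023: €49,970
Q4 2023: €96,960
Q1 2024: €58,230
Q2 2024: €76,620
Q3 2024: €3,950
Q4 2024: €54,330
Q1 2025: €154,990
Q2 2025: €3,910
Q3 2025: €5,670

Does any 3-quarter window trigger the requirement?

Q4 2022–Q2 2023: €1,150 + €2,410 + €45,060 = €48,620 (under)
Q1 2023–Q3 2023: €2,410 + €45,060 + €49,970 = €97,440 (under)
Q2 2023–Q4 2023: €45,060 + €49,970 + €96,960 = €191,990 (under)
Q3 2023–Q1 2024: €49,970 + €96,960 + €58,230 = €205,160 (under)
Q4 2023–Q2 2024: €96,960 + €58,230 + €76,620 = €231,810 (under)
Q1 2024–Q3 2024: €58,230 + €76,620 + €3,950 = €138,800 (under)
Q2 2024–Q4 2024: €76,620 + €3,950 + €54,330 = €134,900 (under)
Q3 2024–Q1 2025: €3,950 + €54,330 + €154,990 = €213,270 (under)
Q4 2024–Q2 2025: €54,330 + €154,990 + €3,910 = €213,230 (under)
Q1 2025–Q3 2025: €154,990 + €3,910 + €5,670 = €164,570 (under)
No window exceeds €254,000.

No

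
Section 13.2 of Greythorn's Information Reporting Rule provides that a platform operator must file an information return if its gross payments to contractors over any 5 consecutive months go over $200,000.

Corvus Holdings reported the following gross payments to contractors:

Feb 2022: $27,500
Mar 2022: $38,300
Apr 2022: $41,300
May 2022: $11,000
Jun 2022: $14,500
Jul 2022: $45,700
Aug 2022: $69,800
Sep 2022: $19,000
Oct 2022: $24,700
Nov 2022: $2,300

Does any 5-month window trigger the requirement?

No

Feb 2022–Jun 2022: $27,500 + $38,300 + $41,300 + $11,000 + $14,500 = $132,600 (under)
Mar 2022–Jul 2022: $38,300 + $41,300 + $11,000 + $14,500 + $45,700 = $150,800 (under)
Apr 2022–Aug 2022: $41,300 + $11,000 + $14,500 + $45,700 + $69,800 = $182,300 (under)
May 2022–Sep 2022: $11,000 + $14,500 + $45,700 + $69,800 + $19,000 = $160,000 (under)
Jun 2022–Oct 2022: $14,500 + $45,700 + $69,800 + $19,000 + $24,700 = $173,700 (under)
Jul 2022–Nov 2022: $45,700 + $69,800 + $19,000 + $24,700 + $2,300 = $161,500 (under)
No window exceeds $200,000.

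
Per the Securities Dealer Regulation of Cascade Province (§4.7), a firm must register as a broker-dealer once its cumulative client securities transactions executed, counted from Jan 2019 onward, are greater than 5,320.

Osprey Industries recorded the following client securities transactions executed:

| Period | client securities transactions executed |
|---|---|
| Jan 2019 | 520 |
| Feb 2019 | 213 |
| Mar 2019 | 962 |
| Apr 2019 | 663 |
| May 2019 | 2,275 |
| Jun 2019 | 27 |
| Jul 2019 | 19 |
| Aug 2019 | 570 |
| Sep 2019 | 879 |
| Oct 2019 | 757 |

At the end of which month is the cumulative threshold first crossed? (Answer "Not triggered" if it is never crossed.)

Sep 2019

Through Jan 2019: 520
Through Feb 2019: 733
Through Mar 2019: 1,695
Through Apr 2019: 2,358
Through May 2019: 4,633
Through Jun 2019: 4,660
Through Jul 2019: 4,679
Through Aug 2019: 5,249
Through Sep 2019: 6,128 ← exceeds threshold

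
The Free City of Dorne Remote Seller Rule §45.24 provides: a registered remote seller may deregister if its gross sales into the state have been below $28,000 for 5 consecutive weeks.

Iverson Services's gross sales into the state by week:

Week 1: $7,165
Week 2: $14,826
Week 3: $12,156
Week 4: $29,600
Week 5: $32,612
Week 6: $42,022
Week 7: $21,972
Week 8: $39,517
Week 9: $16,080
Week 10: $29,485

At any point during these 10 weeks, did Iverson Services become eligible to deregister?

No

Weeks below $28,000: Week 1, Week 2, Week 3, Week 7, Week 9.
Longest run of consecutive weeks below the threshold: 3.
3 < 5, so Iverson Services never became eligible.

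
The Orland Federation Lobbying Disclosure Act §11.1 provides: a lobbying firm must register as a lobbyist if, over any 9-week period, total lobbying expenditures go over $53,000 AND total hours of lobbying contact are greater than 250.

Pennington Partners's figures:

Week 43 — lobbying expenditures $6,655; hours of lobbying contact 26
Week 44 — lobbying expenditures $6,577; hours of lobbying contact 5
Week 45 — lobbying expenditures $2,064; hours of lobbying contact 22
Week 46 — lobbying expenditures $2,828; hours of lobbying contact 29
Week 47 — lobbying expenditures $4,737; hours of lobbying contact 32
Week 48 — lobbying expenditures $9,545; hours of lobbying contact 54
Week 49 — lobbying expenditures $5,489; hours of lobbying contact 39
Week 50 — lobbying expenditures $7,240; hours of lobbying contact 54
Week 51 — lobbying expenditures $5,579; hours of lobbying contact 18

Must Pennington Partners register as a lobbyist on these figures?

Total lobbying expenditures: $6,655 + $6,577 + $2,064 + $2,828 + $4,737 + $9,545 + $5,489 + $7,240 + $5,579 = $50,714 (≤ $53,000).
Total hours of lobbying contact: 26 + 5 + 22 + 29 + 32 + 54 + 39 + 54 + 18 = 279 (> 250).
The test is 'and': the rule requires both, and at least one is not exceeded.

No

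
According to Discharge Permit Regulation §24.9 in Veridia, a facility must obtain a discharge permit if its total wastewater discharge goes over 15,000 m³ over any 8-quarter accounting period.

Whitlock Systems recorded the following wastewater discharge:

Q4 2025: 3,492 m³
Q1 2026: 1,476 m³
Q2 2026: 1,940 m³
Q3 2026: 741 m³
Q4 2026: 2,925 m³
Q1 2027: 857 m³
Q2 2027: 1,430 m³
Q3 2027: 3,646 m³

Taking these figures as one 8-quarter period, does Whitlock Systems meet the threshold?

Total wastewater discharge: 3,492 m³ + 1,476 m³ + 1,940 m³ + 741 m³ + 2,925 m³ + 857 m³ + 1,430 m³ + 3,646 m³ = 16,507 m³.
16,507 m³ > 15,000 m³, so the threshold is exceeded.

Yes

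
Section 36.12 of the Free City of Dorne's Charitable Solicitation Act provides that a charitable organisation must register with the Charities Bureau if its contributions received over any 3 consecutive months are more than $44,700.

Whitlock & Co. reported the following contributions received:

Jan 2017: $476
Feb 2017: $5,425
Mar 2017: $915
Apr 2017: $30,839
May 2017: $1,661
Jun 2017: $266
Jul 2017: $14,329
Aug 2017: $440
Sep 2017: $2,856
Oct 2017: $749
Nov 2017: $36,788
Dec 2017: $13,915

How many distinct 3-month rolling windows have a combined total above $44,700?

1

Jan 2017–Mar 2017: $476 + $5,425 + $915 = $6,816 (under)
Feb 2017–Apr 2017: $5,425 + $915 + $30,839 = $37,179 (under)
Mar 2017–May 2017: $915 + $30,839 + $1,661 = $33,415 (under)
Apr 2017–Jun 2017: $30,839 + $1,661 + $266 = $32,766 (under)
May 2017–Jul 2017: $1,661 + $266 + $14,329 = $16,256 (under)
Jun 2017–Aug 2017: $266 + $14,329 + $440 = $15,035 (under)
Jul 2017–Sep 2017: $14,329 + $440 + $2,856 = $17,625 (under)
Aug 2017–Oct 2017: $440 + $2,856 + $749 = $4,045 (under)
Sep 2017–Nov 2017: $2,856 + $749 + $36,788 = $40,393 (under)
Oct 2017–Dec 2017: $749 + $36,788 + $13,915 = $51,452 (over)
1 window exceeds the threshold.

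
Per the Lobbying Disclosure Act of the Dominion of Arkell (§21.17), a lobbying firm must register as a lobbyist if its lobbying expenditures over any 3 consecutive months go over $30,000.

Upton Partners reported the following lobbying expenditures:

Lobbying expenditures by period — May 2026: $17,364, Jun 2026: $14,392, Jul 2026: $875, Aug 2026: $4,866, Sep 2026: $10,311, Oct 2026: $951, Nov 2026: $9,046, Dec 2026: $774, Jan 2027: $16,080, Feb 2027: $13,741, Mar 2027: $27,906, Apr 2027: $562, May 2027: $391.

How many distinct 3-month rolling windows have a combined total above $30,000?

May 2026–Jul 2026: $17,364 + $14,392 + $875 = $32,631 (over)
Jun 2026–Aug 2026: $14,392 + $875 + $4,866 = $20,133 (under)
Jul 2026–Sep 2026: $875 + $4,866 + $10,311 = $16,052 (under)
Aug 2026–Oct 2026: $4,866 + $10,311 + $951 = $16,128 (under)
Sep 2026–Nov 2026: $10,311 + $951 + $9,046 = $20,308 (under)
Oct 2026–Dec 2026: $951 + $9,046 + $774 = $10,771 (under)
Nov 2026–Jan 2027: $9,046 + $774 + $16,080 = $25,900 (under)
Dec 2026–Feb 2027: $774 + $16,080 + $13,741 = $30,595 (over)
Jan 2027–Mar 2027: $16,080 + $13,741 + $27,906 = $57,727 (over)
Feb 2027–Apr 2027: $13,741 + $27,906 + $562 = $42,209 (over)
Mar 2027–May 2027: $27,906 + $562 + $391 = $28,859 (under)
4 windows exceed the threshold.

4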